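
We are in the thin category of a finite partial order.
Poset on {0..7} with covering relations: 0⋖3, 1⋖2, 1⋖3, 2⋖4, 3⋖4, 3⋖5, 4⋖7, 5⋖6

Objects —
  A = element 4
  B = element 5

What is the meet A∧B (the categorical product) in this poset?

Answer: A∧B = 3

Derivation:
Common predecessors of 4,5: {0,1,3}
  0 <= 3
  1 <= 3
  3 <= 3
glb = 3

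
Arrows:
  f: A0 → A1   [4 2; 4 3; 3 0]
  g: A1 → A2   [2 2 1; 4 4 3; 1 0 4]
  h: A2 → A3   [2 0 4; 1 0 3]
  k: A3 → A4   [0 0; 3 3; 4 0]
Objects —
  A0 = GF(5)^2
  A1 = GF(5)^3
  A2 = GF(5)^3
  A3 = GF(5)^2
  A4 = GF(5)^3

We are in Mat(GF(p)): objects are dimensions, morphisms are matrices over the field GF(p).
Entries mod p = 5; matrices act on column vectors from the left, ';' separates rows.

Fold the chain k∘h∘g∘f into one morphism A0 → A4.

Answer: [0 0; 2 2; 3 2]

Derivation:
  e0=⟨1,0⟩ f→⟨4,4,3⟩ g→⟨4,1,1⟩ h→⟨2,2⟩ k→⟨0,2,3⟩
  e1=⟨0,1⟩ f→⟨2,3,0⟩ g→⟨0,0,2⟩ h→⟨3,1⟩ k→⟨0,2,2⟩
⟦path⟧: [0 0; 2 2; 3 2]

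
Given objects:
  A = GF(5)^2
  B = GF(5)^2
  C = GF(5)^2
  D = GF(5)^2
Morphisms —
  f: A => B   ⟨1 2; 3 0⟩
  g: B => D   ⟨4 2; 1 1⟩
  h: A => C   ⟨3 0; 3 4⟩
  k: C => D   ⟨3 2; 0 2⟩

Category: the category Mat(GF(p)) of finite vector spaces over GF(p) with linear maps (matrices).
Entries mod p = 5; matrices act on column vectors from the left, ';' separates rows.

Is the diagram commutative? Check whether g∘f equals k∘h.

Answer: DOES NOT COMMUTE

Trace:
1) trace f;g:
  e0=⟨1,0⟩ f=>⟨1,3⟩ g=>⟨0,4⟩
  e1=⟨0,1⟩ f=>⟨2,0⟩ g=>⟨3,2⟩
  ⟦path⟧₁ = ⟨0 3; 4 2⟩
2) trace h;k:
  e0=⟨1,0⟩ h=>⟨3,3⟩ k=>⟨0,1⟩
  e1=⟨0,1⟩ h=>⟨0,4⟩ k=>⟨3,3⟩
  ⟦path⟧₂ = ⟨0 3; 1 3⟩
Equal? distinct morphisms ✗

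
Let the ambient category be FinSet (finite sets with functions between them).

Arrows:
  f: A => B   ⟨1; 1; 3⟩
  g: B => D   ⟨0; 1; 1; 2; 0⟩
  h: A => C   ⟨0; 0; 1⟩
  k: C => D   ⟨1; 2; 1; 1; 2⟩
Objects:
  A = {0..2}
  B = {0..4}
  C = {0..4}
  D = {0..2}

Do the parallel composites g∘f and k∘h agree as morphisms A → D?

Answer: COMMUTES

Trace:
Path 1 = f;g:
  0 f=>1 g=>1
  1 f=>1 g=>1
  2 f=>3 g=>2
  result₁ = ⟨1; 1; 2⟩
Path 2 = h;k:
  0 h=>0 k=>1
  1 h=>0 k=>1
  2 h=>1 k=>2
  result₂ = ⟨1; 1; 2⟩
Equal? YES — commutes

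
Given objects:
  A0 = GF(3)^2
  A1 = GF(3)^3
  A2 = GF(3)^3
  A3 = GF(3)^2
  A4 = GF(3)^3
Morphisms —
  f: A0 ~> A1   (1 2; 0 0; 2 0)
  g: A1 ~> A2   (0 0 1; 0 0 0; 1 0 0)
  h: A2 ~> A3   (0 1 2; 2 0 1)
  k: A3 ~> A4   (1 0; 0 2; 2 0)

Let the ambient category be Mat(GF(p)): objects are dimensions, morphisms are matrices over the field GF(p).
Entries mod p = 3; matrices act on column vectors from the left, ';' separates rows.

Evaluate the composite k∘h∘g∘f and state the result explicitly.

Answer: (2 1; 1 1; 1 2)

Trace:
  e0=[1,0] f~>[1,0,2] g~>[2,0,1] h~>[2,2] k~>[2,1,1]
  e1=[0,1] f~>[2,0,0] g~>[0,0,2] h~>[1,2] k~>[1,1,2]
result: (2 1; 1 1; 1 2)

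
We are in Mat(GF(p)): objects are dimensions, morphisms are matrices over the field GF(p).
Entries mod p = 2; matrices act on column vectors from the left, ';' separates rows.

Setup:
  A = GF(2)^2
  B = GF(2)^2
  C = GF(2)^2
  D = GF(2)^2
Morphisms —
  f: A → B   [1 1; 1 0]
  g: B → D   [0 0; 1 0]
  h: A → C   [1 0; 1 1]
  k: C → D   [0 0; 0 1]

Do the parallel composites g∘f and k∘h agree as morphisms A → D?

Answer: COMMUTES

Derivation:
1) trace f;g:
  e0=[1,0] f→[1,1] g→[0,1]
  e1=[0,1] f→[1,0] g→[0,1]
  result₁ = [0 0; 1 1]
2) trace h;k:
  e0=[1,0] h→[1,1] k→[0,1]
  e1=[0,1] h→[0,1] k→[0,1]
  result₂ = [0 0; 1 1]
Equal? YES — commutes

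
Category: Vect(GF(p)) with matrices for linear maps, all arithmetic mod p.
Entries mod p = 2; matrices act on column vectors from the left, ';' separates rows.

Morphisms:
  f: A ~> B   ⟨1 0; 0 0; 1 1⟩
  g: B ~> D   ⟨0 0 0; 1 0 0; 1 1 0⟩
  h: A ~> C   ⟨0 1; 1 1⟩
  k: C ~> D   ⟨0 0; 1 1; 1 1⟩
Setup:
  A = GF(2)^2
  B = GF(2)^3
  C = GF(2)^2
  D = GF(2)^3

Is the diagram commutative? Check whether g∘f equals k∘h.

Answer: COMMUTES

Derivation:
Along f;g (path 1):
  e0=[1,0] f~>[1,0,1] g~>[0,1,1]
  e1=[0,1] f~>[0,0,1] g~>[0,0,0]
  composite₁ = ⟨0 0; 1 0; 1 0⟩
Along h;k (path 2):
  e0=[1,0] h~>[0,1] k~>[0,1,1]
  e1=[0,1] h~>[1,1] k~>[0,0,0]
  composite₂ = ⟨0 0; 1 0; 1 0⟩
Equal? equal; square commutes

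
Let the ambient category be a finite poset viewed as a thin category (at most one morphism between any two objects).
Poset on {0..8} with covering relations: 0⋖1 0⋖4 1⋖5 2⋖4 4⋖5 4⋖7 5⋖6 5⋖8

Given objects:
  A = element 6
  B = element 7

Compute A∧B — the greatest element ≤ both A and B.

Answer: A∧B = 4

Derivation:
{x : x⊑A ∧ x⊑B} = {0,2,4}  (A=6, B=7)
  0 ⊑ 4
  2 ⊑ 4
  4 ⊑ 4
glb = 4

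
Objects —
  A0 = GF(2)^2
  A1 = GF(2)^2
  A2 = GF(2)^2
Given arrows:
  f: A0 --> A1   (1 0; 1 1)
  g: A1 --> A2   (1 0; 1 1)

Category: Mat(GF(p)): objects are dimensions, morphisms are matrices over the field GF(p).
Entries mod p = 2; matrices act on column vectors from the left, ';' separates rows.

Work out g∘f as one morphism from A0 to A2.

  e0=(1,0) f-->(1,1) g-->(1,0)
  e1=(0,1) f-->(0,1) g-->(0,1)
result: (1 0; 0 1)

Answer: (1 0; 0 1)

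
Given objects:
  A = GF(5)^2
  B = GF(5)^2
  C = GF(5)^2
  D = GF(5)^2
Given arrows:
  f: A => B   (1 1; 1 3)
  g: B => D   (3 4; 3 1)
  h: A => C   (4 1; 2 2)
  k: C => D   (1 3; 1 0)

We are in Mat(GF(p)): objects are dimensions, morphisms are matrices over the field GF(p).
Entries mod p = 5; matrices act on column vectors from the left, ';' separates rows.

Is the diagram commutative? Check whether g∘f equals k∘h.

Path 1 = f;g:
  e0=⟨1,0⟩ f=>⟨1,1⟩ g=>⟨2,4⟩
  e1=⟨0,1⟩ f=>⟨1,3⟩ g=>⟨0,1⟩
  composite₁ = (2 0; 4 1)
Path 2 = h;k:
  e0=⟨1,0⟩ h=>⟨4,2⟩ k=>⟨0,4⟩
  e1=⟨0,1⟩ h=>⟨1,2⟩ k=>⟨2,1⟩
  composite₂ = (0 2; 4 1)
Equal? distinct morphisms ✗

Answer: DOES NOT COMMUTE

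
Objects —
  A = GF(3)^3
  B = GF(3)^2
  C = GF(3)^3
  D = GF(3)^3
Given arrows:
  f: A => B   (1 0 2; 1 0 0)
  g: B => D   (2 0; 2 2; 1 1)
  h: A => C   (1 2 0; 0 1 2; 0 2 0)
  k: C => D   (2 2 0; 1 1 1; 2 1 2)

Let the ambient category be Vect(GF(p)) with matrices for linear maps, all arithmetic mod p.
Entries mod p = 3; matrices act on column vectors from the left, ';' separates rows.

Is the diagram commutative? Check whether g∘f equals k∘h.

Answer: DOES NOT COMMUTE

Derivation:
1) trace f;g:
  e0=⟨1,0,0⟩ f=>⟨1,1⟩ g=>⟨2,1,2⟩
  e1=⟨0,1,0⟩ f=>⟨0,0⟩ g=>⟨0,0,0⟩
  e2=⟨0,0,1⟩ f=>⟨2,0⟩ g=>⟨1,1,2⟩
  composite₁ = (2 0 1; 1 0 1; 2 0 2)
2) trace h;k:
  e0=⟨1,0,0⟩ h=>⟨1,0,0⟩ k=>⟨2,1,2⟩
  e1=⟨0,1,0⟩ h=>⟨2,1,2⟩ k=>⟨0,2,0⟩
  e2=⟨0,0,1⟩ h=>⟨0,2,0⟩ k=>⟨1,2,2⟩
  composite₂ = (2 0 1; 1 2 2; 2 0 2)
Equal? NO — does not commute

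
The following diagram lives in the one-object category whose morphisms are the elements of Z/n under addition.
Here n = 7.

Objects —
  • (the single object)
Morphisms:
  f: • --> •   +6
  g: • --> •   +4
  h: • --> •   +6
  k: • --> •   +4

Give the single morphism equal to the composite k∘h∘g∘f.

Answer: +6

Derivation:
  0 +6≡6 +4≡3 +6≡2 +4≡6  (mod 7)
composite: +6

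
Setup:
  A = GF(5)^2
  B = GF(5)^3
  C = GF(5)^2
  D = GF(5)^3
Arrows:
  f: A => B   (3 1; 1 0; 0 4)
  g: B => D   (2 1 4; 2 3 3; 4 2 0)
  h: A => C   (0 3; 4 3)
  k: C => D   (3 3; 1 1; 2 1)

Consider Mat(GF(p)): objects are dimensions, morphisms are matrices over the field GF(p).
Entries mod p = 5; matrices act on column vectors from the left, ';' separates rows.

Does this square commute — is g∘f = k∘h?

Path 1 = f;g:
  e0=[1,0] f=>[3,1,0] g=>[2,4,4]
  e1=[0,1] f=>[1,0,4] g=>[3,4,4]
  composite₁ = (2 3; 4 4; 4 4)
Path 2 = h;k:
  e0=[1,0] h=>[0,4] k=>[2,4,4]
  e1=[0,1] h=>[3,3] k=>[3,1,4]
  composite₂ = (2 3; 4 1; 4 4)
Equal? differ; not commutative

Answer: DOES NOT COMMUTE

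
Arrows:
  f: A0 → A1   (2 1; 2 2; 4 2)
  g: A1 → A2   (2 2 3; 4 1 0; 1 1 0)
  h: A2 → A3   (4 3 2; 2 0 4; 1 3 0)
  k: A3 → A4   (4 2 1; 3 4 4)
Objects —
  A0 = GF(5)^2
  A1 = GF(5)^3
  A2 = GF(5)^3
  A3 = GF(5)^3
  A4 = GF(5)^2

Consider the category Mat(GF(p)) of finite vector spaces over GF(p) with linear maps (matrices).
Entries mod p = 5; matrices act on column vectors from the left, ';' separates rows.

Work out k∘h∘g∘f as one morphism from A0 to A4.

  e0=[1,0] f→[2,2,4] g→[0,0,4] h→[3,1,0] k→[4,3]
  e1=[0,1] f→[1,2,2] g→[2,1,3] h→[2,1,0] k→[0,0]
composite: (4 0; 3 0)

Answer: (4 0; 3 0)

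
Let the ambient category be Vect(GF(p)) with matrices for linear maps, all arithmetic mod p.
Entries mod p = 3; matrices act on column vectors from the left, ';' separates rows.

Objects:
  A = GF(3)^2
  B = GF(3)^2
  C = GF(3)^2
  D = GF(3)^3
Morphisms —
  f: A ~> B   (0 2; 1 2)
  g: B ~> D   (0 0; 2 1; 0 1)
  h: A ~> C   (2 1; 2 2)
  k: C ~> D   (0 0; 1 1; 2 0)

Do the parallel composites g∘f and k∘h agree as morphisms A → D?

Path 1 = f;g:
  e0=(1,0) f~>(0,1) g~>(0,1,1)
  e1=(0,1) f~>(2,2) g~>(0,0,2)
  ⟦path⟧₁ = (0 0; 1 0; 1 2)
Path 2 = h;k:
  e0=(1,0) h~>(2,2) k~>(0,1,1)
  e1=(0,1) h~>(1,2) k~>(0,0,2)
  ⟦path⟧₂ = (0 0; 1 0; 1 2)
Equal? equal; square commutes

Answer: COMMUTES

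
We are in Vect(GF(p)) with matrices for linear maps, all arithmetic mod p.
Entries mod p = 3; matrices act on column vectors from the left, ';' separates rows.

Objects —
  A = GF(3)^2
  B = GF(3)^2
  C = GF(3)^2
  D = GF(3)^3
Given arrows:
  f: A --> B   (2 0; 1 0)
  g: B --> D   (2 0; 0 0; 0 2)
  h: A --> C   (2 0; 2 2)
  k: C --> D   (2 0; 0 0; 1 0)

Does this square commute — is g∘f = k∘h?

Along f;g (path 1):
  e0=[1,0] f-->[2,1] g-->[1,0,2]
  e1=[0,1] f-->[0,0] g-->[0,0,0]
  composite₁ = (1 0; 0 0; 2 0)
Along h;k (path 2):
  e0=[1,0] h-->[2,2] k-->[1,0,2]
  e1=[0,1] h-->[0,2] k-->[0,0,0]
  composite₂ = (1 0; 0 0; 2 0)
Equal? same morphism ✓

Answer: COMMUTES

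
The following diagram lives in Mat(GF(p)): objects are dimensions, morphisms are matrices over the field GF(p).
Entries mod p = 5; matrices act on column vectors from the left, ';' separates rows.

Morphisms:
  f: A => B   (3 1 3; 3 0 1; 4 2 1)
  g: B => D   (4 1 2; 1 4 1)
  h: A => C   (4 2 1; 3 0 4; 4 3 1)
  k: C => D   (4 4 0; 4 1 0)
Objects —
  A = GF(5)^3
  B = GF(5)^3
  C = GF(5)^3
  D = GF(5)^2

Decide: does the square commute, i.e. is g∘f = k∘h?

1) trace f;g:
  e0=[1,0,0] f=>[3,3,4] g=>[3,4]
  e1=[0,1,0] f=>[1,0,2] g=>[3,3]
  e2=[0,0,1] f=>[3,1,1] g=>[0,3]
  result₁ = (3 3 0; 4 3 3)
2) trace h;k:
  e0=[1,0,0] h=>[4,3,4] k=>[3,4]
  e1=[0,1,0] h=>[2,0,3] k=>[3,3]
  e2=[0,0,1] h=>[1,4,1] k=>[0,3]
  result₂ = (3 3 0; 4 3 3)
Equal? equal; square commutes

Answer: COMMUTES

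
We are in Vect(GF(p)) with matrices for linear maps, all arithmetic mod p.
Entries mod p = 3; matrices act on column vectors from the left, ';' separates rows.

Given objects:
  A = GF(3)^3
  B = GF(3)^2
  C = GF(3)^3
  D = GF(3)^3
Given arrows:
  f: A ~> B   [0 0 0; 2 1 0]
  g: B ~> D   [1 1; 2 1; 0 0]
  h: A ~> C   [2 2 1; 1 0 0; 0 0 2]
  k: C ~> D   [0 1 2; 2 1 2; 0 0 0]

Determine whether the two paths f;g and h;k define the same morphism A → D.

Along f;g (path 1):
  e0=[1,0,0] f~>[0,2] g~>[2,2,0]
  e1=[0,1,0] f~>[0,1] g~>[1,1,0]
  e2=[0,0,1] f~>[0,0] g~>[0,0,0]
  composite₁ = [2 1 0; 2 1 0; 0 0 0]
Along h;k (path 2):
  e0=[1,0,0] h~>[2,1,0] k~>[1,2,0]
  e1=[0,1,0] h~>[2,0,0] k~>[0,1,0]
  e2=[0,0,1] h~>[1,0,2] k~>[1,0,0]
  composite₂ = [1 0 1; 2 1 0; 0 0 0]
Equal? distinct morphisms ✗

Answer: DOES NOT COMMUTE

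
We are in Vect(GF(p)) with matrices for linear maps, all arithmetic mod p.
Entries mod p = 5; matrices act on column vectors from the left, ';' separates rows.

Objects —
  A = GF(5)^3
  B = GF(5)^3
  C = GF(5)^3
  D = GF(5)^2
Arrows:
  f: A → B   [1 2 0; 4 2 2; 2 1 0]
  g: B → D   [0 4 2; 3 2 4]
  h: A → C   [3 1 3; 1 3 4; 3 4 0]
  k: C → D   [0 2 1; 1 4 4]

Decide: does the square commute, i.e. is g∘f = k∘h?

Answer: COMMUTES

Work:
Path 1 = f;g:
  e0=⟨1,0,0⟩ f→⟨1,4,2⟩ g→⟨0,4⟩
  e1=⟨0,1,0⟩ f→⟨2,2,1⟩ g→⟨0,4⟩
  e2=⟨0,0,1⟩ f→⟨0,2,0⟩ g→⟨3,4⟩
  result₁ = [0 0 3; 4 4 4]
Path 2 = h;k:
  e0=⟨1,0,0⟩ h→⟨3,1,3⟩ k→⟨0,4⟩
  e1=⟨0,1,0⟩ h→⟨1,3,4⟩ k→⟨0,4⟩
  e2=⟨0,0,1⟩ h→⟨3,4,0⟩ k→⟨3,4⟩
  result₂ = [0 0 3; 4 4 4]
Equal? same morphism ✓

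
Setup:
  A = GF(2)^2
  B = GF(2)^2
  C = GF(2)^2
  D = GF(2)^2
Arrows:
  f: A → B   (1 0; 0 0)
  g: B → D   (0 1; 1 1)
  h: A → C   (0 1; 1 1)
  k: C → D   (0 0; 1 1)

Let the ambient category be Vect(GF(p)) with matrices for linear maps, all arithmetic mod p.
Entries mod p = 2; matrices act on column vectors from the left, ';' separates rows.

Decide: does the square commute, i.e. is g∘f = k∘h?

1) trace f;g:
  e0=⟨1,0⟩ f→⟨1,0⟩ g→⟨0,1⟩
  e1=⟨0,1⟩ f→⟨0,0⟩ g→⟨0,0⟩
  composite₁ = (0 0; 1 0)
2) trace h;k:
  e0=⟨1,0⟩ h→⟨0,1⟩ k→⟨0,1⟩
  e1=⟨0,1⟩ h→⟨1,1⟩ k→⟨0,0⟩
  composite₂ = (0 0; 1 0)
Equal? equal; square commutes

Answer: COMMUTES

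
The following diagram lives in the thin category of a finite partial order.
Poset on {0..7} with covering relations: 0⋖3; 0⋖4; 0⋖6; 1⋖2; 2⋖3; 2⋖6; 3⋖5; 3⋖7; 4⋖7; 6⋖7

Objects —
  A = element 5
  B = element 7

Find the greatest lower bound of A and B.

Common predecessors of 5,7: {0,1,2,3}
  0 <= 3
  1 <= 3
  2 <= 3
  3 <= 3
glb = 3

Answer: A∧B = 3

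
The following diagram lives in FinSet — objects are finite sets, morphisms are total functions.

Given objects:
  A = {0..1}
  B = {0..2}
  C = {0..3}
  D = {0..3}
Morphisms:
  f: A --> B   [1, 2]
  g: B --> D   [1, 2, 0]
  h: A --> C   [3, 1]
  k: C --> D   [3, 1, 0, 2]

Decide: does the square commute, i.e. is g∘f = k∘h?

Along f;g (path 1):
  0 f-->1 g-->2
  1 f-->2 g-->0
  composite₁ = [2, 0]
Along h;k (path 2):
  0 h-->3 k-->2
  1 h-->1 k-->1
  composite₂ = [2, 1]
Equal? distinct morphisms ✗

Answer: DOES NOT COMMUTE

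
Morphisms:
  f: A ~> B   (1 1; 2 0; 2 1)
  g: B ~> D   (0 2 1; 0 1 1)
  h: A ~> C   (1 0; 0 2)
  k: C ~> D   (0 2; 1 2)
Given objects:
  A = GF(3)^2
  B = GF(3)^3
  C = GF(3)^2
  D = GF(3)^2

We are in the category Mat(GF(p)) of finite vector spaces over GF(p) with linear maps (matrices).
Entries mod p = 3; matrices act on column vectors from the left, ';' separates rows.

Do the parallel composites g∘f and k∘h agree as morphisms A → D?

1) trace f;g:
  e0=[1,0] f~>[1,2,2] g~>[0,1]
  e1=[0,1] f~>[1,0,1] g~>[1,1]
  composite₁ = (0 1; 1 1)
2) trace h;k:
  e0=[1,0] h~>[1,0] k~>[0,1]
  e1=[0,1] h~>[0,2] k~>[1,1]
  composite₂ = (0 1; 1 1)
Equal? equal; square commutes

Answer: COMMUTES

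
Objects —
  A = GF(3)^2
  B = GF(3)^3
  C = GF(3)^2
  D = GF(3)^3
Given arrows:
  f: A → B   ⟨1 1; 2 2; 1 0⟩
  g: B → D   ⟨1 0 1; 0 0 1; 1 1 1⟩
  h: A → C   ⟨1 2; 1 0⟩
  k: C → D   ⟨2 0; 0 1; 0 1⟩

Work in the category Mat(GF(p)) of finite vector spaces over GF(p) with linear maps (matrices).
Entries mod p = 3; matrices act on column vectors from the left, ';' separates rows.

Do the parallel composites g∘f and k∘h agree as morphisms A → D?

Answer: COMMUTES

Trace:
1) trace f;g:
  e0=(1,0) f→(1,2,1) g→(2,1,1)
  e1=(0,1) f→(1,2,0) g→(1,0,0)
  result₁ = ⟨2 1; 1 0; 1 0⟩
2) trace h;k:
  e0=(1,0) h→(1,1) k→(2,1,1)
  e1=(0,1) h→(2,0) k→(1,0,0)
  result₂ = ⟨2 1; 1 0; 1 0⟩
Equal? equal; square commutes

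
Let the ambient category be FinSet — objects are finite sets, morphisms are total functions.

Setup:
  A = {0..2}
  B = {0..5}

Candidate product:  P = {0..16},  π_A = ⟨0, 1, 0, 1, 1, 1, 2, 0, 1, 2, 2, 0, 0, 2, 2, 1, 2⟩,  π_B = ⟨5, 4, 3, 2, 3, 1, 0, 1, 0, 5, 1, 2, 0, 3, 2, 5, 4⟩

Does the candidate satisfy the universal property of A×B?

|A|·|B| = 3·6 = 18;  |P| = 17
  → cardinalities differ; no bijection possible.

Answer: NOT A VALID PRODUCT — |P|=17 ≠ |A|·|B|=18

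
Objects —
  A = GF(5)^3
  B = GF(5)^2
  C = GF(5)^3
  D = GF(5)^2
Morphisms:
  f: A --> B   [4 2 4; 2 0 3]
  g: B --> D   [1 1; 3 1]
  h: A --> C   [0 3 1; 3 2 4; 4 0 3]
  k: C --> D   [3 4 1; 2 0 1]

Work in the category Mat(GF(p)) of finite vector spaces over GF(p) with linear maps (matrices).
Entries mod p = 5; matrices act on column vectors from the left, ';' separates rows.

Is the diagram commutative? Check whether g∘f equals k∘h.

Answer: COMMUTES

Work:
1) trace f;g:
  e0=(1,0,0) f-->(4,2) g-->(1,4)
  e1=(0,1,0) f-->(2,0) g-->(2,1)
  e2=(0,0,1) f-->(4,3) g-->(2,0)
  ⟦path⟧₁ = [1 2 2; 4 1 0]
2) trace h;k:
  e0=(1,0,0) h-->(0,3,4) k-->(1,4)
  e1=(0,1,0) h-->(3,2,0) k-->(2,1)
  e2=(0,0,1) h-->(1,4,3) k-->(2,0)
  ⟦path⟧₂ = [1 2 2; 4 1 0]
Equal? YES — commutes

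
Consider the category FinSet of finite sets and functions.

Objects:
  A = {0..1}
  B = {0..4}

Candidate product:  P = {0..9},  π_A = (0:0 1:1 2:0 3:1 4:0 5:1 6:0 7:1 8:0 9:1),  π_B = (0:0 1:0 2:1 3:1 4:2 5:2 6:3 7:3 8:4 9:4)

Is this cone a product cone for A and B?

Answer: VALID PRODUCT

Trace:
|A|·|B| = 2·5 = 10;  |P| = 10
Check the pairing map k ↦ (π_A(k), π_B(k)):
  0 : (0,0)
  1 : (1,0)
  2 : (0,1)
  3 : (1,1)
  4 : (0,2)
  5 : (1,2)
  6 : (0,3)
  7 : (1,3)
  8 : (0,4)
  9 : (1,4)
distinct pairs in image: 10 / 10 needed
  → bijection onto A×B; projections well-typed.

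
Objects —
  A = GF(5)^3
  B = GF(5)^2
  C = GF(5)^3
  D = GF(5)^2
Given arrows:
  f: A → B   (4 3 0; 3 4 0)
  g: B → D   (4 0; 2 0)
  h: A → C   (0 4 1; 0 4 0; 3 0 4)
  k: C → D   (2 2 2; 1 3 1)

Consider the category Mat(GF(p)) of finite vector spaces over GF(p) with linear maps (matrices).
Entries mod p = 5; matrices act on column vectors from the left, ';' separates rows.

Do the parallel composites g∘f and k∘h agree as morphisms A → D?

Answer: DOES NOT COMMUTE

Derivation:
Along f;g (path 1):
  e0=[1,0,0] f→[4,3] g→[1,3]
  e1=[0,1,0] f→[3,4] g→[2,1]
  e2=[0,0,1] f→[0,0] g→[0,0]
  composite₁ = (1 2 0; 3 1 0)
Along h;k (path 2):
  e0=[1,0,0] h→[0,0,3] k→[1,3]
  e1=[0,1,0] h→[4,4,0] k→[1,1]
  e2=[0,0,1] h→[1,0,4] k→[0,0]
  composite₂ = (1 1 0; 3 1 0)
Equal? differ; not commutative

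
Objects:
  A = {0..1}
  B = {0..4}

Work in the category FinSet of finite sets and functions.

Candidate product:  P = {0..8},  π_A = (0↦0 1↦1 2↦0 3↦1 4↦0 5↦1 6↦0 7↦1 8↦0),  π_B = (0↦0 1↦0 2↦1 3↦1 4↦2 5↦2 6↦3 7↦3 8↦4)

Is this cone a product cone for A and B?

Answer: NOT A VALID PRODUCT — |P|=9 ≠ |A|·|B|=10

Work:
|A|·|B| = 2·5 = 10;  |P| = 9
  → cardinalities differ; no bijection possible.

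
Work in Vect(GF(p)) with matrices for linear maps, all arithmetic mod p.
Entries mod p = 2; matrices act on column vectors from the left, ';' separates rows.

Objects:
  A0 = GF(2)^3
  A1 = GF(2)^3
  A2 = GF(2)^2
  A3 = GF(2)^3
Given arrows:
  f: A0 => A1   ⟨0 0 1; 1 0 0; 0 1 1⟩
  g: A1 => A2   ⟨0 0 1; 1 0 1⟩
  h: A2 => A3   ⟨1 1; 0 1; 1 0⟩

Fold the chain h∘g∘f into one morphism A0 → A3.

Answer: ⟨0 0 1; 0 1 0; 0 1 1⟩

Derivation:
  e0=⟨1,0,0⟩ f=>⟨0,1,0⟩ g=>⟨0,0⟩ h=>⟨0,0,0⟩
  e1=⟨0,1,0⟩ f=>⟨0,0,1⟩ g=>⟨1,1⟩ h=>⟨0,1,1⟩
  e2=⟨0,0,1⟩ f=>⟨1,0,1⟩ g=>⟨1,0⟩ h=>⟨1,0,1⟩
result: ⟨0 0 1; 0 1 0; 0 1 1⟩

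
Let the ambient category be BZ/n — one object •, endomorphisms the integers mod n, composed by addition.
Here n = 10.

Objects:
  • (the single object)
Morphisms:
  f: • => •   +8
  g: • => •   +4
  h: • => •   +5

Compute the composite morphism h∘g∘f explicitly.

Answer: +7

Work:
  0 +8≡8 +4≡2 +5≡7  (mod 10)
composite: +7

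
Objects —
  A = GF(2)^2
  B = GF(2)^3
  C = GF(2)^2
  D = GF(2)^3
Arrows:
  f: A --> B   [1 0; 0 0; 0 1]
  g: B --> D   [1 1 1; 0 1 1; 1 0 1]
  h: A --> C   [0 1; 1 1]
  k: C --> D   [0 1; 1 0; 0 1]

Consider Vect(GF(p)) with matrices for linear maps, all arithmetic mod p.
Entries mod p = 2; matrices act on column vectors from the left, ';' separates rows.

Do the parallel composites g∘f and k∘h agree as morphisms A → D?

Answer: COMMUTES

Work:
Along f;g (path 1):
  e0=[1,0] f-->[1,0,0] g-->[1,0,1]
  e1=[0,1] f-->[0,0,1] g-->[1,1,1]
  result₁ = [1 1; 0 1; 1 1]
Along h;k (path 2):
  e0=[1,0] h-->[0,1] k-->[1,0,1]
  e1=[0,1] h-->[1,1] k-->[1,1,1]
  result₂ = [1 1; 0 1; 1 1]
Equal? equal; square commutes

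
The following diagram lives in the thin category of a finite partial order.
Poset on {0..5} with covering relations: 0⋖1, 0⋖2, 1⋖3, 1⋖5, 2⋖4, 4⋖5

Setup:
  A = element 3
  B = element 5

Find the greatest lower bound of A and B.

Answer: A∧B = 1

Derivation:
Common predecessors of 3,5: {0,1}
  0 ≤ 1
  1 ≤ 1
glb = 1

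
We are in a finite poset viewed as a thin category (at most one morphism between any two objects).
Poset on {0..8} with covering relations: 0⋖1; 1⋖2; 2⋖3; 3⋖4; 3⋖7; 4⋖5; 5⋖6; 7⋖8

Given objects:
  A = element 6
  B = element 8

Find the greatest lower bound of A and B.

Answer: A∧B = 3

Trace:
Lower bounds of A=6 and B=8: {0,1,2,3}
  0 ≤ 3
  1 ≤ 3
  2 ≤ 3
  3 ≤ 3
glb = 3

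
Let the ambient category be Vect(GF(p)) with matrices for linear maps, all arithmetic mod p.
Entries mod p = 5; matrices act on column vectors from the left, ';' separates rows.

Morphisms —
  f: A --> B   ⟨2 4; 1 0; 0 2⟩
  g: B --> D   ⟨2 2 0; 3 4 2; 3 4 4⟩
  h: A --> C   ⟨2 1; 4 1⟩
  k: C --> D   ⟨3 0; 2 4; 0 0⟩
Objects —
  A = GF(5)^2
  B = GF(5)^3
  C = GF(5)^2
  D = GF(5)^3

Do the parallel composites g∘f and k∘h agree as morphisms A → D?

Path 1 = f;g:
  e0=⟨1,0⟩ f-->⟨2,1,0⟩ g-->⟨1,0,0⟩
  e1=⟨0,1⟩ f-->⟨4,0,2⟩ g-->⟨3,1,0⟩
  ⟦path⟧₁ = ⟨1 3; 0 1; 0 0⟩
Path 2 = h;k:
  e0=⟨1,0⟩ h-->⟨2,4⟩ k-->⟨1,0,0⟩
  e1=⟨0,1⟩ h-->⟨1,1⟩ k-->⟨3,1,0⟩
  ⟦path⟧₂ = ⟨1 3; 0 1; 0 0⟩
Equal? same morphism ✓

Answer: COMMUTES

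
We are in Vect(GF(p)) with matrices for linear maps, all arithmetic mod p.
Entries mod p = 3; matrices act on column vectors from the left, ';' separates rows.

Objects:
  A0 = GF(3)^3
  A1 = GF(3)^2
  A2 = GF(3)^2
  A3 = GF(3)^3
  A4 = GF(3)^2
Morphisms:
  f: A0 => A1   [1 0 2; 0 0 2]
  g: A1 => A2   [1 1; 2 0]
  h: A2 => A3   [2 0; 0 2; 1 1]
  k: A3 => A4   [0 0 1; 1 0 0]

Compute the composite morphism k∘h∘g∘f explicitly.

  e0=⟨1,0,0⟩ f=>⟨1,0⟩ g=>⟨1,2⟩ h=>⟨2,1,0⟩ k=>⟨0,2⟩
  e1=⟨0,1,0⟩ f=>⟨0,0⟩ g=>⟨0,0⟩ h=>⟨0,0,0⟩ k=>⟨0,0⟩
  e2=⟨0,0,1⟩ f=>⟨2,2⟩ g=>⟨1,1⟩ h=>⟨2,2,2⟩ k=>⟨2,2⟩
composite: [0 0 2; 2 0 2]

Answer: [0 0 2; 2 0 2]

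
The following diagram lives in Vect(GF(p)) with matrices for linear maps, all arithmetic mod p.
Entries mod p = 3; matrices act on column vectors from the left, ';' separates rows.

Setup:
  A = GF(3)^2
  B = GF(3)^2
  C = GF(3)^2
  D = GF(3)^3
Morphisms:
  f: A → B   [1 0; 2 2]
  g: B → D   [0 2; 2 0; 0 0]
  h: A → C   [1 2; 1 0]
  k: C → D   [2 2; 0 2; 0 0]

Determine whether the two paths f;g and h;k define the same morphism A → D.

1) trace f;g:
  e0=⟨1,0⟩ f→⟨1,2⟩ g→⟨1,2,0⟩
  e1=⟨0,1⟩ f→⟨0,2⟩ g→⟨1,0,0⟩
  ⟦path⟧₁ = [1 1; 2 0; 0 0]
2) trace h;k:
  e0=⟨1,0⟩ h→⟨1,1⟩ k→⟨1,2,0⟩
  e1=⟨0,1⟩ h→⟨2,0⟩ k→⟨1,0,0⟩
  ⟦path⟧₂ = [1 1; 2 0; 0 0]
Equal? YES — commutes

Answer: COMMUTES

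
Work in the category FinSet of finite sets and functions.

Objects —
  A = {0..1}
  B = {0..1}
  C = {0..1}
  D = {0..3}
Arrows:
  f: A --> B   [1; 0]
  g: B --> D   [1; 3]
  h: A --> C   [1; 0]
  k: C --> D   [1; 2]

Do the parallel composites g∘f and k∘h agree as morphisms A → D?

Answer: DOES NOT COMMUTE

Derivation:
1) trace f;g:
  0 f-->1 g-->3
  1 f-->0 g-->1
  ⟦path⟧₁ = [3; 1]
2) trace h;k:
  0 h-->1 k-->2
  1 h-->0 k-->1
  ⟦path⟧₂ = [2; 1]
Equal? distinct morphisms ✗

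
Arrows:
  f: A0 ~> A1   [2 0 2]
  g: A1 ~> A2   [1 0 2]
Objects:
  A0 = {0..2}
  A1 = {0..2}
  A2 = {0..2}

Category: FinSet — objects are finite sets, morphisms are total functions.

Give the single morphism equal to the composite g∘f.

  0 f~>2 g~>2
  1 f~>0 g~>1
  2 f~>2 g~>2
result: [2 1 2]

Answer: [2 1 2]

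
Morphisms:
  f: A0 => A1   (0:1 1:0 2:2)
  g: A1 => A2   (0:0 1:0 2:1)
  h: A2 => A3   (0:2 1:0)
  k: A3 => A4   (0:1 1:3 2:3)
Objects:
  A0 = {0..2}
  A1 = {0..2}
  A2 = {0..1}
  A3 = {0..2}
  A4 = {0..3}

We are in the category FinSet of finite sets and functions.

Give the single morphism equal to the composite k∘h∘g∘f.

Answer: (0:3 1:3 2:1)

Derivation:
  0 f=>1 g=>0 h=>2 k=>3
  1 f=>0 g=>0 h=>2 k=>3
  2 f=>2 g=>1 h=>0 k=>1
⟦path⟧: (0:3 1:3 2:1)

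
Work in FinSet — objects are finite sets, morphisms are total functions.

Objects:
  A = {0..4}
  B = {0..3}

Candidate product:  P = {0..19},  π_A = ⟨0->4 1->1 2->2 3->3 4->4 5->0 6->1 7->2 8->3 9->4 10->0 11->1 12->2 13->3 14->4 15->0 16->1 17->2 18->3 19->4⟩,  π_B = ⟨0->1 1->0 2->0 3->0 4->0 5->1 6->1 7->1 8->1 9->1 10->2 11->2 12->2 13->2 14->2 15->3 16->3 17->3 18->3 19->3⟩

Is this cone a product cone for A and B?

Answer: NOT A VALID PRODUCT — duplicate pair at indices 9,0

Trace:
|A|·|B| = 5·4 = 20;  |P| = 20
Check the pairing map k ↦ (π_A(k), π_B(k)):
  0 -> (4,1)
  1 -> (1,0)
  2 -> (2,0)
  3 -> (3,0)
  4 -> (4,0)
  5 -> (0,1)
  6 -> (1,1)
  7 -> (2,1)
  8 -> (3,1)
  9 -> (4,1)  ✗ repeats pair of k=0
  10 -> (0,2)
  11 -> (1,2)
  12 -> (2,2)
  13 -> (3,2)
  14 -> (4,2)
  15 -> (0,3)
  16 -> (1,3)
  17 -> (2,3)
  18 -> (3,3)
  19 -> (4,3)
distinct pairs in image: 19 / 20 needed
  → (4,1) hit at k=0 and k=9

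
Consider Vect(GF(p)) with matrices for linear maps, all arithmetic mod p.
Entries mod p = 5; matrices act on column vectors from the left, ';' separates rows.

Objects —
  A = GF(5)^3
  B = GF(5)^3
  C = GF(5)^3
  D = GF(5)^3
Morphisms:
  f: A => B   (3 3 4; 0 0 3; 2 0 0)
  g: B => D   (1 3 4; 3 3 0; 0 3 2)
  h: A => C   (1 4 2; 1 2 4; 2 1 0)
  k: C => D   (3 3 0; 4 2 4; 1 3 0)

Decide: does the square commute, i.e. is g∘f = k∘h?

Answer: COMMUTES

Work:
Path 1 = f;g:
  e0=⟨1,0,0⟩ f=>⟨3,0,2⟩ g=>⟨1,4,4⟩
  e1=⟨0,1,0⟩ f=>⟨3,0,0⟩ g=>⟨3,4,0⟩
  e2=⟨0,0,1⟩ f=>⟨4,3,0⟩ g=>⟨3,1,4⟩
  ⟦path⟧₁ = (1 3 3; 4 4 1; 4 0 4)
Path 2 = h;k:
  e0=⟨1,0,0⟩ h=>⟨1,1,2⟩ k=>⟨1,4,4⟩
  e1=⟨0,1,0⟩ h=>⟨4,2,1⟩ k=>⟨3,4,0⟩
  e2=⟨0,0,1⟩ h=>⟨2,4,0⟩ k=>⟨3,1,4⟩
  ⟦path⟧₂ = (1 3 3; 4 4 1; 4 0 4)
Equal? equal; square commutes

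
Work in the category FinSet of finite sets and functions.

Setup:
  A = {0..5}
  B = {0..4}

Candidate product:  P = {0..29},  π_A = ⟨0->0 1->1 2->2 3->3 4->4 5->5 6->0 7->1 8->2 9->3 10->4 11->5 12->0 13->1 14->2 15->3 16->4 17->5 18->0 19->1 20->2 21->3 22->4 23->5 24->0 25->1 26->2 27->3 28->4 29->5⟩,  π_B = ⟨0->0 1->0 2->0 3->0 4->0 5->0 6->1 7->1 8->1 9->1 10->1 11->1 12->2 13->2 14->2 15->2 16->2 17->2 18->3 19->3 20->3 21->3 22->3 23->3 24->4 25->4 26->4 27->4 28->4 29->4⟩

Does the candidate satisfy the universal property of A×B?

Answer: VALID PRODUCT

Work:
|A|·|B| = 6·5 = 30;  |P| = 30
Check the pairing map k ↦ (π_A(k), π_B(k)):
  0 -> (0,0)
  1 -> (1,0)
  2 -> (2,0)
  3 -> (3,0)
  4 -> (4,0)
  5 -> (5,0)
  6 -> (0,1)
  7 -> (1,1)
  8 -> (2,1)
  9 -> (3,1)
  10 -> (4,1)
  11 -> (5,1)
  12 -> (0,2)
  13 -> (1,2)
  14 -> (2,2)
  15 -> (3,2)
  16 -> (4,2)
  17 -> (5,2)
  18 -> (0,3)
  19 -> (1,3)
  20 -> (2,3)
  21 -> (3,3)
  22 -> (4,3)
  23 -> (5,3)
  24 -> (0,4)
  25 -> (1,4)
  26 -> (2,4)
  27 -> (3,4)
  28 -> (4,4)
  29 -> (5,4)
distinct pairs in image: 30 / 30 needed
  → bijection onto A×B; projections well-typed.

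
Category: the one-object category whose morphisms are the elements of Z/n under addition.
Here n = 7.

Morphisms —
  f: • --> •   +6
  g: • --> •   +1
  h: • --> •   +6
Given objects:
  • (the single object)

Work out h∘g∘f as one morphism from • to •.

  0 +6≡6 +1≡0 +6≡6  (mod 7)
composite: +6

Answer: +6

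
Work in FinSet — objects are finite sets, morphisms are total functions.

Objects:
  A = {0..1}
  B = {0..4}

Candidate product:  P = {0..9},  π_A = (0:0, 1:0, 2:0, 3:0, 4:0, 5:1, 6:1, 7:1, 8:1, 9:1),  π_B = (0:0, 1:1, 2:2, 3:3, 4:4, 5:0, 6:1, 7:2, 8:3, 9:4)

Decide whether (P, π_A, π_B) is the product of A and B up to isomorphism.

Answer: VALID PRODUCT

Derivation:
|A|·|B| = 2·5 = 10;  |P| = 10
Check the pairing map k ↦ (π_A(k), π_B(k)):
  0 : (0,0)
  1 : (0,1)
  2 : (0,2)
  3 : (0,3)
  4 : (0,4)
  5 : (1,0)
  6 : (1,1)
  7 : (1,2)
  8 : (1,3)
  9 : (1,4)
distinct pairs in image: 10 / 10 needed
  → bijection onto A×B; projections well-typed.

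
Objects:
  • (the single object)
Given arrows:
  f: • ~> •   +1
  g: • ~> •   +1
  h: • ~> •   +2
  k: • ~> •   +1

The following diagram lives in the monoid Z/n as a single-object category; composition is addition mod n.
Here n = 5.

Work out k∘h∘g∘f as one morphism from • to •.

  0 +1≡1 +1≡2 +2≡4 +1≡0  (mod 5)
result: +0

Answer: +0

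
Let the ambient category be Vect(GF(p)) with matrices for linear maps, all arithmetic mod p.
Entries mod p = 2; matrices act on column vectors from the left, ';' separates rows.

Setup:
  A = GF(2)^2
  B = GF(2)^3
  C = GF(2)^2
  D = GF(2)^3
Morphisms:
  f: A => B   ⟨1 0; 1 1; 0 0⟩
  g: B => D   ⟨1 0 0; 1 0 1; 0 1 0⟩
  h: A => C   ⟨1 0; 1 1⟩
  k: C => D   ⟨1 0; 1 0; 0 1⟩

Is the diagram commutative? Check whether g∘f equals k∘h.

Answer: COMMUTES

Derivation:
Path 1 = f;g:
  e0=[1,0] f=>[1,1,0] g=>[1,1,1]
  e1=[0,1] f=>[0,1,0] g=>[0,0,1]
  composite₁ = ⟨1 0; 1 0; 1 1⟩
Path 2 = h;k:
  e0=[1,0] h=>[1,1] k=>[1,1,1]
  e1=[0,1] h=>[0,1] k=>[0,0,1]
  composite₂ = ⟨1 0; 1 0; 1 1⟩
Equal? same morphism ✓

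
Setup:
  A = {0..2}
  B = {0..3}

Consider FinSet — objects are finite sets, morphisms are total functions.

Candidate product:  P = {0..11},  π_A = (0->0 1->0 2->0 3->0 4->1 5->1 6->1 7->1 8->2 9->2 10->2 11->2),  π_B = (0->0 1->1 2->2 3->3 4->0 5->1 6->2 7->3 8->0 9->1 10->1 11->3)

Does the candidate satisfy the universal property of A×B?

Answer: NOT A VALID PRODUCT — duplicate pair at indices 9,10

Trace:
|A|·|B| = 3·4 = 12;  |P| = 12
Check the pairing map k ↦ (π_A(k), π_B(k)):
  0 -> (0,0)
  1 -> (0,1)
  2 -> (0,2)
  3 -> (0,3)
  4 -> (1,0)
  5 -> (1,1)
  6 -> (1,2)
  7 -> (1,3)
  8 -> (2,0)
  9 -> (2,1)
  10 -> (2,1)  ✗ repeats pair of k=9
  11 -> (2,3)
distinct pairs in image: 11 / 12 needed
  → (2,1) hit at k=9 and k=10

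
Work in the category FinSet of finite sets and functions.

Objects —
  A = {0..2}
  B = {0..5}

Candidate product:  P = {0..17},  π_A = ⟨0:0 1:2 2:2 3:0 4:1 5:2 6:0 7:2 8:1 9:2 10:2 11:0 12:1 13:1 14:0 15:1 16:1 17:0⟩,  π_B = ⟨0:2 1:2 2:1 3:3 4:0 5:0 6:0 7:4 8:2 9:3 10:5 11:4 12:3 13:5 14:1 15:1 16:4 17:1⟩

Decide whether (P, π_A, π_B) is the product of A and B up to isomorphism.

Answer: NOT A VALID PRODUCT — duplicate pair at indices 14,17

Trace:
|A|·|B| = 3·6 = 18;  |P| = 18
Check the pairing map k ↦ (π_A(k), π_B(k)):
  0 : (0,2)
  1 : (2,2)
  2 : (2,1)
  3 : (0,3)
  4 : (1,0)
  5 : (2,0)
  6 : (0,0)
  7 : (2,4)
  8 : (1,2)
  9 : (2,3)
  10 : (2,5)
  11 : (0,4)
  12 : (1,3)
  13 : (1,5)
  14 : (0,1)
  15 : (1,1)
  16 : (1,4)
  17 : (0,1)  ✗ repeats pair of k=14
distinct pairs in image: 17 / 18 needed
  → (0,1) hit at k=14 and k=17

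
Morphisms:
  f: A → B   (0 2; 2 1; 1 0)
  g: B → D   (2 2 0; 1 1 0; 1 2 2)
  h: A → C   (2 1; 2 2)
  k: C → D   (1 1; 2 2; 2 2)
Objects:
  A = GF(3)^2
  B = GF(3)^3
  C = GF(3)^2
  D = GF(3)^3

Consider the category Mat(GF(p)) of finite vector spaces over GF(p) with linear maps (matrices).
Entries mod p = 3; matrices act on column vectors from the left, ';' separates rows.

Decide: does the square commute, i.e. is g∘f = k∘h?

Answer: DOES NOT COMMUTE

Derivation:
Along f;g (path 1):
  e0=[1,0] f→[0,2,1] g→[1,2,0]
  e1=[0,1] f→[2,1,0] g→[0,0,1]
  result₁ = (1 0; 2 0; 0 1)
Along h;k (path 2):
  e0=[1,0] h→[2,2] k→[1,2,2]
  e1=[0,1] h→[1,2] k→[0,0,0]
  result₂ = (1 0; 2 0; 2 0)
Equal? differ; not commutative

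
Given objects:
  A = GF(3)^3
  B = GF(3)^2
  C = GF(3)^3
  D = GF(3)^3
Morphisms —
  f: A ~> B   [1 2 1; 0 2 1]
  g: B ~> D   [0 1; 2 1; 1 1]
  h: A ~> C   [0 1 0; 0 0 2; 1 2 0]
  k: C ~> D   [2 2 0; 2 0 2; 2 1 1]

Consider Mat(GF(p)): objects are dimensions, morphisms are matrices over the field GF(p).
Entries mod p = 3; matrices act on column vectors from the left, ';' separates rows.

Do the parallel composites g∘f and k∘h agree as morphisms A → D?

Answer: COMMUTES

Derivation:
1) trace f;g:
  e0=[1,0,0] f~>[1,0] g~>[0,2,1]
  e1=[0,1,0] f~>[2,2] g~>[2,0,1]
  e2=[0,0,1] f~>[1,1] g~>[1,0,2]
  composite₁ = [0 2 1; 2 0 0; 1 1 2]
2) trace h;k:
  e0=[1,0,0] h~>[0,0,1] k~>[0,2,1]
  e1=[0,1,0] h~>[1,0,2] k~>[2,0,1]
  e2=[0,0,1] h~>[0,2,0] k~>[1,0,2]
  composite₂ = [0 2 1; 2 0 0; 1 1 2]
Equal? same morphism ✓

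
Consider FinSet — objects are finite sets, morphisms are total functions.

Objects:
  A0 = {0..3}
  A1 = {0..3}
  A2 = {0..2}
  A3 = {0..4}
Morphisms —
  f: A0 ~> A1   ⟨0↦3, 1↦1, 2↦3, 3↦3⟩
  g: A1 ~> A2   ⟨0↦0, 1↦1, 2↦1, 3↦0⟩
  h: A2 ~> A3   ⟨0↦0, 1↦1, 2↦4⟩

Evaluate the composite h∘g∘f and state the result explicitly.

Answer: ⟨0↦0, 1↦1, 2↦0, 3↦0⟩

Trace:
  0 f~>3 g~>0 h~>0
  1 f~>1 g~>1 h~>1
  2 f~>3 g~>0 h~>0
  3 f~>3 g~>0 h~>0
composite: ⟨0↦0, 1↦1, 2↦0, 3↦0⟩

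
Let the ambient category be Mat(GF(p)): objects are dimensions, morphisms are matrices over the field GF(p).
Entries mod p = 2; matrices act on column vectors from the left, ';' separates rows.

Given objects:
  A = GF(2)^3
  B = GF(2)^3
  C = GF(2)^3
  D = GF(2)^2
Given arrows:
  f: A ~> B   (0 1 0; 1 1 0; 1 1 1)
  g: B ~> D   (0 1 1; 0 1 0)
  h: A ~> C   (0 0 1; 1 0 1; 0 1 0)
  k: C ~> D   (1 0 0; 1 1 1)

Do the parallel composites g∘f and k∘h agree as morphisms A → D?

Answer: COMMUTES

Derivation:
Path 1 = f;g:
  e0=(1,0,0) f~>(0,1,1) g~>(0,1)
  e1=(0,1,0) f~>(1,1,1) g~>(0,1)
  e2=(0,0,1) f~>(0,0,1) g~>(1,0)
  ⟦path⟧₁ = (0 0 1; 1 1 0)
Path 2 = h;k:
  e0=(1,0,0) h~>(0,1,0) k~>(0,1)
  e1=(0,1,0) h~>(0,0,1) k~>(0,1)
  e2=(0,0,1) h~>(1,1,0) k~>(1,0)
  ⟦path⟧₂ = (0 0 1; 1 1 0)
Equal? same morphism ✓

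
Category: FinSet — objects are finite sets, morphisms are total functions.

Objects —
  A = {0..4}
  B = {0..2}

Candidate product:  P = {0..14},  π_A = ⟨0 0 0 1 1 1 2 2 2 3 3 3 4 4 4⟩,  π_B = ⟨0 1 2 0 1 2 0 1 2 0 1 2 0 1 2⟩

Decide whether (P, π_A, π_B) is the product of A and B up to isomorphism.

|A|·|B| = 5·3 = 15;  |P| = 15
Check the pairing map k ↦ (π_A(k), π_B(k)):
  0 ↦ (0,0)
  1 ↦ (0,1)
  2 ↦ (0,2)
  3 ↦ (1,0)
  4 ↦ (1,1)
  5 ↦ (1,2)
  6 ↦ (2,0)
  7 ↦ (2,1)
  8 ↦ (2,2)
  9 ↦ (3,0)
  10 ↦ (3,1)
  11 ↦ (3,2)
  12 ↦ (4,0)
  13 ↦ (4,1)
  14 ↦ (4,2)
distinct pairs in image: 15 / 15 needed
  → bijection onto A×B; projections well-typed.

Answer: VALID PRODUCT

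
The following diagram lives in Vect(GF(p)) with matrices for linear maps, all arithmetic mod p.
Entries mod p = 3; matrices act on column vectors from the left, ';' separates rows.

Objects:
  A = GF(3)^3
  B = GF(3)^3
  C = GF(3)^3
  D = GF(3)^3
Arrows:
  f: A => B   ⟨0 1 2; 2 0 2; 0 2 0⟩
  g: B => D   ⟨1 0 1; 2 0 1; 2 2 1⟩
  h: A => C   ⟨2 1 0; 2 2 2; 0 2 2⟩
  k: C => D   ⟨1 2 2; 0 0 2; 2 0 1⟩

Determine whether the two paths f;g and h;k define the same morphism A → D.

Along f;g (path 1):
  e0=[1,0,0] f=>[0,2,0] g=>[0,0,1]
  e1=[0,1,0] f=>[1,0,2] g=>[0,1,1]
  e2=[0,0,1] f=>[2,2,0] g=>[2,1,2]
  ⟦path⟧₁ = ⟨0 0 2; 0 1 1; 1 1 2⟩
Along h;k (path 2):
  e0=[1,0,0] h=>[2,2,0] k=>[0,0,1]
  e1=[0,1,0] h=>[1,2,2] k=>[0,1,1]
  e2=[0,0,1] h=>[0,2,2] k=>[2,1,2]
  ⟦path⟧₂ = ⟨0 0 2; 0 1 1; 1 1 2⟩
Equal? equal; square commutes

Answer: COMMUTES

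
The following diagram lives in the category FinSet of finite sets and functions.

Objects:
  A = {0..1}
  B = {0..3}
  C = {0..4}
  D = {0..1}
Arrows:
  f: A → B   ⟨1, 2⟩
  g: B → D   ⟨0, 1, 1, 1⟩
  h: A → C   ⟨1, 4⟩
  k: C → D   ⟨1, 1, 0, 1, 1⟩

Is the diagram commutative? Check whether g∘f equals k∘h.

Along f;g (path 1):
  0 f→1 g→1
  1 f→2 g→1
  ⟦path⟧₁ = ⟨1, 1⟩
Along h;k (path 2):
  0 h→1 k→1
  1 h→4 k→1
  ⟦path⟧₂ = ⟨1, 1⟩
Equal? equal; square commutes

Answer: COMMUTES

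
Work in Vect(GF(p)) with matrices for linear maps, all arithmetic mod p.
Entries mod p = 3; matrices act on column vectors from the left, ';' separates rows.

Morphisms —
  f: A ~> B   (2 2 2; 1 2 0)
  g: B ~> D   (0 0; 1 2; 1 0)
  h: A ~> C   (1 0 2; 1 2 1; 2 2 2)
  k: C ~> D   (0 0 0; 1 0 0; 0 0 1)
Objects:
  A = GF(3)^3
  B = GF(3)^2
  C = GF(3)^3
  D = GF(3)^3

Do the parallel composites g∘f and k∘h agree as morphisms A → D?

Answer: COMMUTES

Work:
1) trace f;g:
  e0=[1,0,0] f~>[2,1] g~>[0,1,2]
  e1=[0,1,0] f~>[2,2] g~>[0,0,2]
  e2=[0,0,1] f~>[2,0] g~>[0,2,2]
  composite₁ = (0 0 0; 1 0 2; 2 2 2)
2) trace h;k:
  e0=[1,0,0] h~>[1,1,2] k~>[0,1,2]
  e1=[0,1,0] h~>[0,2,2] k~>[0,0,2]
  e2=[0,0,1] h~>[2,1,2] k~>[0,2,2]
  composite₂ = (0 0 0; 1 0 2; 2 2 2)
Equal? same morphism ✓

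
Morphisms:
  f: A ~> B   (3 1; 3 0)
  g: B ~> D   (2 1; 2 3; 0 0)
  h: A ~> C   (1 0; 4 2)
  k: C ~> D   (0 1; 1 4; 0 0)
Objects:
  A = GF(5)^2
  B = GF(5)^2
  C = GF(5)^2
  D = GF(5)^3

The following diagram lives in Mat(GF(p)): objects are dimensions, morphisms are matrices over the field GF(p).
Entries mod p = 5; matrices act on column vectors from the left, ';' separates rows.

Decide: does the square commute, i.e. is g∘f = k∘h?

1) trace f;g:
  e0=[1,0] f~>[3,3] g~>[4,0,0]
  e1=[0,1] f~>[1,0] g~>[2,2,0]
  result₁ = (4 2; 0 2; 0 0)
2) trace h;k:
  e0=[1,0] h~>[1,4] k~>[4,2,0]
  e1=[0,1] h~>[0,2] k~>[2,3,0]
  result₂ = (4 2; 2 3; 0 0)
Equal? NO — does not commute

Answer: DOES NOT COMMUTE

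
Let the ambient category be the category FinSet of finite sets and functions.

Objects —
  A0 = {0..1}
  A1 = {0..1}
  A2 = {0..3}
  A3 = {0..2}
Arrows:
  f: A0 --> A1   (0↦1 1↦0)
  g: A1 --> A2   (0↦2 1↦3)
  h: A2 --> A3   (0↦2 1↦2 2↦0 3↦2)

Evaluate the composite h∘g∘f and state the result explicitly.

Answer: (0↦2 1↦0)

Work:
  0 f-->1 g-->3 h-->2
  1 f-->0 g-->2 h-->0
⟦path⟧: (0↦2 1↦0)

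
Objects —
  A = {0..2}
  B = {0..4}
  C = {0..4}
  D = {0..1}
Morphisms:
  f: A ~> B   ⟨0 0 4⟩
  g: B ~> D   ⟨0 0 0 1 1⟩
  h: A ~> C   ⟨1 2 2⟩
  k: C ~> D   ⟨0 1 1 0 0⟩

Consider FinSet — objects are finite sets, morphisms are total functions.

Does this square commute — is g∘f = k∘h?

Along f;g (path 1):
  0 f~>0 g~>0
  1 f~>0 g~>0
  2 f~>4 g~>1
  result₁ = ⟨0 0 1⟩
Along h;k (path 2):
  0 h~>1 k~>1
  1 h~>2 k~>1
  2 h~>2 k~>1
  result₂ = ⟨1 1 1⟩
Equal? differ; not commutative

Answer: DOES NOT COMMUTE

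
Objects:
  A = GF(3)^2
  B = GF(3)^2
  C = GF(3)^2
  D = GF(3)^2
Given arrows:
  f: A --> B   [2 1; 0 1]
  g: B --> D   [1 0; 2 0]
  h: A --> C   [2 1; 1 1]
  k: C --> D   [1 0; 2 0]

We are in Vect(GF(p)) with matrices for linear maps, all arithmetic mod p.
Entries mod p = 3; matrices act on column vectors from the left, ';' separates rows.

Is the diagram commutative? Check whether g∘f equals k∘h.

Answer: COMMUTES

Derivation:
1) trace f;g:
  e0=[1,0] f-->[2,0] g-->[2,1]
  e1=[0,1] f-->[1,1] g-->[1,2]
  result₁ = [2 1; 1 2]
2) trace h;k:
  e0=[1,0] h-->[2,1] k-->[2,1]
  e1=[0,1] h-->[1,1] k-->[1,2]
  result₂ = [2 1; 1 2]
Equal? same morphism ✓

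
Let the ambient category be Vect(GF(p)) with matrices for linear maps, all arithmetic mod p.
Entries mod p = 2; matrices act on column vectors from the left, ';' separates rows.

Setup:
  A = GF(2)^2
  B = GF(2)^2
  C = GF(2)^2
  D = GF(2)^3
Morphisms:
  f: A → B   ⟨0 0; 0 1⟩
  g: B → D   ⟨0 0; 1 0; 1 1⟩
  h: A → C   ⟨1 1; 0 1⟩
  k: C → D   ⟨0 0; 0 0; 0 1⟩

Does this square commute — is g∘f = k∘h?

Answer: COMMUTES

Derivation:
Path 1 = f;g:
  e0=⟨1,0⟩ f→⟨0,0⟩ g→⟨0,0,0⟩
  e1=⟨0,1⟩ f→⟨0,1⟩ g→⟨0,0,1⟩
  composite₁ = ⟨0 0; 0 0; 0 1⟩
Path 2 = h;k:
  e0=⟨1,0⟩ h→⟨1,0⟩ k→⟨0,0,0⟩
  e1=⟨0,1⟩ h→⟨1,1⟩ k→⟨0,0,1⟩
  composite₂ = ⟨0 0; 0 0; 0 1⟩
Equal? same morphism ✓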